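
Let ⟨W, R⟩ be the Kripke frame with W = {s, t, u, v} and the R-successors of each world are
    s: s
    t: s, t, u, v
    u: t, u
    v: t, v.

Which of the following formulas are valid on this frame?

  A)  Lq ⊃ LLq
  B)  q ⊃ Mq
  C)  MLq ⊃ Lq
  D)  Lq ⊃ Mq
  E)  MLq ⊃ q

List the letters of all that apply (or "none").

R is reflexive: each world relates to itself.
R is not symmetric: t R s but not s R t.
R is not transitive: u R t and t R s but not u R s.
R is not euclidean: t R s and t R t but not s R t.
R is serial: every world has an R-successor.
(A) axiom 4: valid iff R is transitive. R is not transitive — not valid.
(B) the dual of axiom T: valid iff R is reflexive. R is reflexive — valid.
(C) MLq ⊃ Lq is the dual of axiom 5, which corresponds to the euclidean property. R is not euclidean — not valid.
(D) Lq ⊃ Mq (axiom D) characterises the serial frames. R is serial — valid.
(E) MLq ⊃ q is the dual of axiom B, which corresponds to symmetry. R is not symmetric — not valid.

B, D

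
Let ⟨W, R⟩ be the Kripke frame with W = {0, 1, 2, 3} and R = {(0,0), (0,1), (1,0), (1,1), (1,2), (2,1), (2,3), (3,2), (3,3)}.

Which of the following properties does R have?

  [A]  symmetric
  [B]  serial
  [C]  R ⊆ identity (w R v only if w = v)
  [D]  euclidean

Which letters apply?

A, B

(A) symmetric: every R-edge is matched by its reverse.
(B) serial: every world has an R-successor.
(C) not ⊆ identity: 0 R 1 with 0 ≠ 1.
(D) not euclidean: 1 R 0 and 1 R 2 but not 0 R 2.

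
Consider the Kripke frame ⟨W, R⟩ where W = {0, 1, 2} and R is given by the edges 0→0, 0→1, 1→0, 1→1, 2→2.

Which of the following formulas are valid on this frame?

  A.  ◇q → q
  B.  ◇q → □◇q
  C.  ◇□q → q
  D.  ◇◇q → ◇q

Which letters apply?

B, C, D

R is symmetric: every R-edge is matched by its reverse.
R is transitive: R is closed under composition.
R is euclidean: any two R-successors of the same world are R-related.
R is not a subset of the identity: 0 R 1 with 0 ≠ 1.
(A) ◇q → q is the converse of T; it holds exactly when R ⊆ identity. Here R ⊄ identity — not valid.
(B) ◇q → □◇q (axiom 5) characterises the euclidean frames. R is euclidean — valid.
(C) ◇□q → q (the dual of axiom B) characterises the symmetric frames. R is symmetric — valid.
(D) the dual of axiom 4: valid iff R is transitive. R is transitive — valid.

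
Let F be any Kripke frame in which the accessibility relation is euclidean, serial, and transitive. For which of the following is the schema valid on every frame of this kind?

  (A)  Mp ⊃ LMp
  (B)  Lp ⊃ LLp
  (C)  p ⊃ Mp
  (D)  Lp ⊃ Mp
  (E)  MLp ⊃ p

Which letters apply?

A, B, D

(A) Mp ⊃ LMp (axiom 5) characterises the euclidean frames. Every such R is euclidean — valid.
(B) Lp ⊃ LLp (axiom 4) characterises the transitive frames. Every such R is transitive — valid.
(C) the dual of axiom T: valid iff R is reflexive. Such an R need not be reflexive — not valid.
(D) Lp ⊃ Mp is axiom D; it is valid on a frame exactly when R is serial. Every such R is serial, so valid.
(E) MLp ⊃ p (the dual of axiom B) characterises the symmetric frames. Such an R need not be symmetric — not valid.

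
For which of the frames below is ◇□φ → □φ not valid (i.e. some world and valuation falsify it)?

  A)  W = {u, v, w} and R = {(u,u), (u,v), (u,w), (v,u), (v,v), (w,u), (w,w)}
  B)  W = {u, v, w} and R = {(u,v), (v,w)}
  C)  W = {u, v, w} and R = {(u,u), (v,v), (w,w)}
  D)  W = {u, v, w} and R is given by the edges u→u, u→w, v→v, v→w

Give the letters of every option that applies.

A, B, D

The schema ◇□φ → □φ is the dual of axiom 5; it is valid on a frame iff R is euclidean.
(A) R is not euclidean (u R v and u R w but not v R w), so the schema fails here.
(B) R is not euclidean (u R v and u R v but not v R v), so the schema fails here.
(C) R is euclidean (any two R-successors of the same world are R-related), so the schema is valid here.
(D) R is not euclidean (u R w and u R u but not w R u), so the schema fails here.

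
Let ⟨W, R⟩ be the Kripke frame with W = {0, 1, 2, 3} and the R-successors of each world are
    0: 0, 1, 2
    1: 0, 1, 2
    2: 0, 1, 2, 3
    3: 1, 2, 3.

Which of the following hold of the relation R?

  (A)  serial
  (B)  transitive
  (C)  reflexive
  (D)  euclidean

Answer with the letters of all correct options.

(A) serial: every world has an R-successor.
(B) not transitive: 0 R 2 and 2 R 3 but not 0 R 3.
(C) reflexive: each world relates to itself.
(D) not euclidean: 2 R 0 and 2 R 3 but not 0 R 3.

A, C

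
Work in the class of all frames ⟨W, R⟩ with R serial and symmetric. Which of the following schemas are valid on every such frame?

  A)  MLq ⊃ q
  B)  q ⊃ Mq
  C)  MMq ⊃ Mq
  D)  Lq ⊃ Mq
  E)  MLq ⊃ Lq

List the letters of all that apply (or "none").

A, D

(A) MLq ⊃ q (the dual of axiom B) characterises the symmetric frames. Every such R is symmetric — valid.
(B) the dual of axiom T: valid iff R is reflexive. Such an R need not be reflexive — not valid.
(C) the dual of axiom 4: valid iff R is transitive. Such an R need not be transitive — not valid.
(D) Lq ⊃ Mq is axiom D, which corresponds to seriality. Every such R is serial — valid.
(E) MLq ⊃ Lq is the dual of axiom 5, which corresponds to the euclidean property. Such an R need not be euclidean — not valid.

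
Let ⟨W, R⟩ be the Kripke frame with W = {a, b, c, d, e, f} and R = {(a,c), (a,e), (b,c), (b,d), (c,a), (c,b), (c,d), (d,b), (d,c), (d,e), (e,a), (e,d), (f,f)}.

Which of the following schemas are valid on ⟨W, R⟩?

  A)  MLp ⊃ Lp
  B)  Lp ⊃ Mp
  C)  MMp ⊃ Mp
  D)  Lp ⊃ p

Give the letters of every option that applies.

B

R is not reflexive: not a R a.
R is not transitive: a R c and c R a but not a R a.
R is not euclidean: a R c and a R e but not c R e.
R is serial: every world has an R-successor.
(A) MLp ⊃ Lp (the dual of axiom 5) characterises the euclidean frames. R is not euclidean — not valid.
(B) Lp ⊃ Mp is axiom D, which corresponds to seriality. R is serial — valid.
(C) MMp ⊃ Mp (the dual of axiom 4) characterises the transitive frames. R is not transitive — not valid.
(D) Lp ⊃ p is axiom T; it is valid on a frame exactly when R is reflexive. R is not reflexive, so not valid.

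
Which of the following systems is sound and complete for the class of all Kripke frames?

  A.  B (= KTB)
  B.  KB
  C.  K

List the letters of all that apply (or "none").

C

(A) B (= KTB) is determined by the class of reflexive and symmetric frames.
(B) KB is determined by the class of symmetric frames.
(C) K is determined by exactly this class.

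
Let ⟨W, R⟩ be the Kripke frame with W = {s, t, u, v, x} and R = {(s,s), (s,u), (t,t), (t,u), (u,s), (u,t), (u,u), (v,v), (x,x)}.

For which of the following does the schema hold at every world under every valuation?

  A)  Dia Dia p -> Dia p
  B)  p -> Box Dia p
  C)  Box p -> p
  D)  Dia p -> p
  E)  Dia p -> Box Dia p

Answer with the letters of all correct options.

R is reflexive: each world relates to itself.
R is symmetric: every R-edge is matched by its reverse.
R is not transitive: s R u and u R t but not s R t.
R is not euclidean: u R s and u R t but not s R t.
R is not a subset of the identity: s R u with s ≠ u.
(A) Dia Dia p -> Dia p (the dual of axiom 4) characterises the transitive frames. R is not transitive — not valid.
(B) p -> Box Dia p is axiom B; it is valid on a frame exactly when R is symmetric. R is symmetric, so valid.
(C) Box p -> p is axiom T, which corresponds to reflexivity. R is reflexive — valid.
(D) Dia p -> p is the converse of T; it holds exactly when R ⊆ identity. Here R ⊄ identity — not valid.
(E) Dia p -> Box Dia p is axiom 5; it is valid on a frame exactly when R is euclidean. R is not euclidean, so not valid.

B, C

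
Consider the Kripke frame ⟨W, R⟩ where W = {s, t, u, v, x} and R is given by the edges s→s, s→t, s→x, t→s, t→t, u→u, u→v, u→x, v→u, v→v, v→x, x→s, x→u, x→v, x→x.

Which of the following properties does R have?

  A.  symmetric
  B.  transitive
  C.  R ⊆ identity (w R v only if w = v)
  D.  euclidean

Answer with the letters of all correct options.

(A) symmetric: every R-edge is matched by its reverse.
(B) not transitive: s R x and x R u but not s R u.
(C) not ⊆ identity: s R t with s ≠ t.
(D) not euclidean: s R t and s R x but not t R x.

A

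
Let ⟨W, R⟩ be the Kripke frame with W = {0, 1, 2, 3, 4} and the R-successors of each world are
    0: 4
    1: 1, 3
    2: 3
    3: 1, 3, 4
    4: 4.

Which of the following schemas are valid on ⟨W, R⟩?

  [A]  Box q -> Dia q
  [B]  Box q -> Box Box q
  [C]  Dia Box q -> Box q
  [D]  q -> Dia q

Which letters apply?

A

R is not reflexive: not 0 R 0.
R is not transitive: 1 R 3 and 3 R 4 but not 1 R 4.
R is not euclidean: 3 R 1 and 3 R 4 but not 1 R 4.
R is serial: every world has an R-successor.
(A) Box q -> Dia q is axiom D, which corresponds to seriality. R is serial — valid.
(B) Box q -> Box Box q (axiom 4) characterises the transitive frames. R is not transitive — not valid.
(C) Dia Box q -> Box q is the dual of axiom 5, which corresponds to the euclidean property. R is not euclidean — not valid.
(D) q -> Dia q (the dual of axiom T) characterises the reflexive frames. R is not reflexive — not valid.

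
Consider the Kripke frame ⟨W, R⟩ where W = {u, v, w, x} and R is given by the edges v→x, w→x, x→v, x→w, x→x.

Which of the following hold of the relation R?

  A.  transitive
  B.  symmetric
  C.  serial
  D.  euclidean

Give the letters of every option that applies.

B

(A) not transitive: v R x and x R v but not v R v.
(B) symmetric: every R-edge is matched by its reverse.
(C) not serial: u has no R-successor.
(D) not euclidean: x R v and x R w but not v R w.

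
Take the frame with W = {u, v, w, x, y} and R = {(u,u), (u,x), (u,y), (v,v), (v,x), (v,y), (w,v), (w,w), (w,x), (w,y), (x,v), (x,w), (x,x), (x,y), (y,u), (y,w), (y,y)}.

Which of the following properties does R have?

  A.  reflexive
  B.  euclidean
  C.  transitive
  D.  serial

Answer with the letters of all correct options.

(A) reflexive: each world relates to itself.
(B) not euclidean: u R x and u R u but not x R u.
(C) not transitive: u R x and x R v but not u R v.
(D) serial: every world has an R-successor.

A, D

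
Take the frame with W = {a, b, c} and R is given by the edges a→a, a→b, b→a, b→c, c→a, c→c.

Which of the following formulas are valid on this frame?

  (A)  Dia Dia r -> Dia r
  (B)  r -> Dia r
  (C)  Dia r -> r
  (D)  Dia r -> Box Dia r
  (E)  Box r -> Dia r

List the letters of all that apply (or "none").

E

R is not reflexive: not b R b.
R is not transitive: a R b and b R c but not a R c.
R is not euclidean: b R a and b R c but not a R c.
R is serial: every world has an R-successor.
R is not a subset of the identity: a R b with a ≠ b.
(A) Dia Dia r -> Dia r (the dual of axiom 4) characterises the transitive frames. R is not transitive — not valid.
(B) r -> Dia r (the dual of axiom T) characterises the reflexive frames. R is not reflexive — not valid.
(C) Dia r -> r is the converse of T; it holds exactly when R ⊆ identity. Here R ⊄ identity — not valid.
(D) axiom 5: valid iff R is euclidean. R is not euclidean — not valid.
(E) Box r -> Dia r is axiom D; it is valid on a frame exactly when R is serial. R is serial, so valid.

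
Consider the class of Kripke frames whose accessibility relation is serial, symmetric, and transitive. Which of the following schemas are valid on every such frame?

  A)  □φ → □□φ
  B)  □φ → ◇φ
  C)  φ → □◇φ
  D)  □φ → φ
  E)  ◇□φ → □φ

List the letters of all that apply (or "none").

A, B, C, D, E

A serial symmetric transitive relation is reflexive (take any v with uRv; symmetry gives vRu and transitivity gives uRu), hence an equivalence relation.
(A) □φ → □□φ (axiom 4) characterises the transitive frames. Every such R is transitive — valid.
(B) axiom D: valid iff R is serial. Every such R is serial — valid.
(C) φ → □◇φ is axiom B; it is valid on a frame exactly when R is symmetric. Every such R is symmetric, so valid.
(D) axiom T: valid iff R is reflexive. Every such R is reflexive — valid.
(E) ◇□φ → □φ is the dual of axiom 5, which corresponds to the euclidean property. Every such R is euclidean — valid.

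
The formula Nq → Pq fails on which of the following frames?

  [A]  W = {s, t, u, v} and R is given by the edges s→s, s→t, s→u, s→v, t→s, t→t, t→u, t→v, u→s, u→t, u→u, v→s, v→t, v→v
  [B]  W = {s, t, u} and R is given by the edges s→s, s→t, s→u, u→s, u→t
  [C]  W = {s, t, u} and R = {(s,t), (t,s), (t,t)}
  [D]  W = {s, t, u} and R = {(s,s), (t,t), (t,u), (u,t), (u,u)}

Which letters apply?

The schema Nq → Pq is axiom D; it is valid on a frame iff R is serial.
(A) R is serial (every world has an R-successor), so the schema is valid here.
(B) R is not serial (t has no R-successor), so the schema fails here.
(C) R is not serial (u has no R-successor), so the schema fails here.
(D) R is serial (every world has an R-successor), so the schema is valid here.

B, C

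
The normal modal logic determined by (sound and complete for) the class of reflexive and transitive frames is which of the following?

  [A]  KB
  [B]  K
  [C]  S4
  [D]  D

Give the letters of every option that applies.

C

(A) KB is determined by the class of symmetric frames.
(B) K is determined by the class of arbitrary frames.
(C) S4 is determined by exactly this class.
(D) D is determined by the class of serial frames.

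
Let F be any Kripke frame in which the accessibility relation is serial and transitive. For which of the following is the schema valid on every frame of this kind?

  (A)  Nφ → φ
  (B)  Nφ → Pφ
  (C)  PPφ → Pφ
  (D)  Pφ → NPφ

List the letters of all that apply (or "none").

B, C

(A) axiom T: valid iff R is reflexive. Such an R need not be reflexive — not valid.
(B) Nφ → Pφ (axiom D) characterises the serial frames. Every such R is serial — valid.
(C) the dual of axiom 4: valid iff R is transitive. Every such R is transitive — valid.
(D) Pφ → NPφ is axiom 5, which corresponds to the euclidean property. Such an R need not be euclidean — not valid.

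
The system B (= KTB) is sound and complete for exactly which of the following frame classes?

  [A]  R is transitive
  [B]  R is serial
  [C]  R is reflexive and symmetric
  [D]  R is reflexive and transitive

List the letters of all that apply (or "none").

(A) this class determines K4, not B (= KTB).
(B) this class determines D, not B (= KTB).
(C) B (= KTB) is sound and complete for exactly this class.
(D) this class determines S4, not B (= KTB).

C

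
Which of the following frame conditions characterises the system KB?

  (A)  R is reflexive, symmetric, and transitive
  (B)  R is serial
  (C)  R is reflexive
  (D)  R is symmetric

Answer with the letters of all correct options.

(A) this class determines S5, not KB.
(B) this class determines D, not KB.
(C) this class determines T (= KT), not KB.
(D) KB is sound and complete for exactly this class.

D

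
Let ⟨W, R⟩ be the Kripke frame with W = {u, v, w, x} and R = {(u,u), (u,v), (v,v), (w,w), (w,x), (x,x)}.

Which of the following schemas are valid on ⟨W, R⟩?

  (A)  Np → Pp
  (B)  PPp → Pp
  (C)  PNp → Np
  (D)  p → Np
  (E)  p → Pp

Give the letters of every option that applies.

A, B, E

R is reflexive: each world relates to itself.
R is transitive: R is closed under composition.
R is not euclidean: u R v and u R u but not v R u.
R is serial: every world has an R-successor.
R is not a subset of the identity: u R v with u ≠ v.
(A) Np → Pp (axiom D) characterises the serial frames. R is serial — valid.
(B) PPp → Pp is the dual of axiom 4, which corresponds to transitivity. R is transitive — valid.
(C) the dual of axiom 5: valid iff R is euclidean. R is not euclidean — not valid.
(D) p → Np (equivalent to ◇p→p) corresponds to R being a subset of the identity. Here R ⊄ identity, so not valid.
(E) p → Pp (the dual of axiom T) characterises the reflexive frames. R is reflexive — valid.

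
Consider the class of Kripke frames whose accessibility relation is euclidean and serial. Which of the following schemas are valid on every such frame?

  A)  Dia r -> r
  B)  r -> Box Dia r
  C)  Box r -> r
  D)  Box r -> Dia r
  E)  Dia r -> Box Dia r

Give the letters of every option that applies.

(A) Dia r -> r (the converse of T) corresponds to R being a subset of the identity. Such an R need not be a subset of the identity, so not valid.
(B) r -> Box Dia r is axiom B, which corresponds to symmetry. Such an R need not be symmetric — not valid.
(C) Box r -> r is axiom T; it is valid on a frame exactly when R is reflexive. Such an R need not be reflexive, so not valid.
(D) Box r -> Dia r is axiom D, which corresponds to seriality. Every such R is serial — valid.
(E) Dia r -> Box Dia r is axiom 5; it is valid on a frame exactly when R is euclidean. Every such R is euclidean, so valid.

D, E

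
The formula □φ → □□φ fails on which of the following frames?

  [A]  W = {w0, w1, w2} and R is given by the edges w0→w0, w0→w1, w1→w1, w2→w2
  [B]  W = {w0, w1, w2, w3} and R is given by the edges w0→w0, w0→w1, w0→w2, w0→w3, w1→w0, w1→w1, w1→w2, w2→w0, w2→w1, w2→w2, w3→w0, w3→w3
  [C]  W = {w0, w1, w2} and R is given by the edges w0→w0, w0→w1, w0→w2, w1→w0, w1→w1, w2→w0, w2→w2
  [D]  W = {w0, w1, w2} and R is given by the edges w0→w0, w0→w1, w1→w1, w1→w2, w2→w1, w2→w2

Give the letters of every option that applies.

The schema □φ → □□φ is axiom 4; it is valid on a frame iff R is transitive.
(A) R is transitive (R is closed under composition), so the schema is valid here.
(B) R is not transitive (w1 R w0 and w0 R w3 but not w1 R w3), so the schema fails here.
(C) R is not transitive (w1 R w0 and w0 R w2 but not w1 R w2), so the schema fails here.
(D) R is not transitive (w0 R w1 and w1 R w2 but not w0 R w2), so the schema fails here.

B, C, D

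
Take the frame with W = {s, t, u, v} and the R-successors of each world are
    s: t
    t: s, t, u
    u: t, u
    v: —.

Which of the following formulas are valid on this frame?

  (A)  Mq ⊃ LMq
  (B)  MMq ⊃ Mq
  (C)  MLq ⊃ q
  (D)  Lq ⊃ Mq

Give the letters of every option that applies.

C

R is symmetric: every R-edge is matched by its reverse.
R is not transitive: s R t and t R s but not s R s.
R is not euclidean: t R s and t R u but not s R u.
R is not serial: v has no R-successor.
(A) axiom 5: valid iff R is euclidean. R is not euclidean — not valid.
(B) MMq ⊃ Mq is the dual of axiom 4, which corresponds to transitivity. R is not transitive — not valid.
(C) MLq ⊃ q is the dual of axiom B; it is valid on a frame exactly when R is symmetric. R is symmetric, so valid.
(D) Lq ⊃ Mq is axiom D, which corresponds to seriality. R is not serial — not valid.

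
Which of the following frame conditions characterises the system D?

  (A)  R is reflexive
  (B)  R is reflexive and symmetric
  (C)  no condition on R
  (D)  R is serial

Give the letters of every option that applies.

(A) this class determines T (= KT), not D.
(B) this class determines B (= KTB), not D.
(C) this class determines K, not D.
(D) D is sound and complete for exactly this class.

D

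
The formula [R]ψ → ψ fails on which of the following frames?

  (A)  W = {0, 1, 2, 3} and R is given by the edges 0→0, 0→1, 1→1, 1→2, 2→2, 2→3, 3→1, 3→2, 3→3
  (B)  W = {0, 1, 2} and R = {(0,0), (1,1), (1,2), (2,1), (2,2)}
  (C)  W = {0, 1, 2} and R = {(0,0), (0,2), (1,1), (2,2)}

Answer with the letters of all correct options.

none

The schema [R]ψ → ψ is axiom T; it is valid on a frame iff R is reflexive.
(A) R is reflexive (each world relates to itself), so the schema is valid here.
(B) R is reflexive (each world relates to itself), so the schema is valid here.
(C) R is reflexive (each world relates to itself), so the schema is valid here.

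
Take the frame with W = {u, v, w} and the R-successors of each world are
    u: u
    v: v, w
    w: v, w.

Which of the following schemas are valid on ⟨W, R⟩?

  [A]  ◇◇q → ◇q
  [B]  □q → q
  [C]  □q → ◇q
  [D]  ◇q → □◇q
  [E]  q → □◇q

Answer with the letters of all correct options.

A, B, C, D, E

R is reflexive: each world relates to itself.
R is symmetric: every R-edge is matched by its reverse.
R is transitive: R is closed under composition.
R is euclidean: any two R-successors of the same world are R-related.
R is serial: every world has an R-successor.
(A) ◇◇q → ◇q is the dual of axiom 4, which corresponds to transitivity. R is transitive — valid.
(B) □q → q (axiom T) characterises the reflexive frames. R is reflexive — valid.
(C) □q → ◇q (axiom D) characterises the serial frames. R is serial — valid.
(D) ◇q → □◇q is axiom 5; it is valid on a frame exactly when R is euclidean. R is euclidean, so valid.
(E) axiom B: valid iff R is symmetric. R is symmetric — valid.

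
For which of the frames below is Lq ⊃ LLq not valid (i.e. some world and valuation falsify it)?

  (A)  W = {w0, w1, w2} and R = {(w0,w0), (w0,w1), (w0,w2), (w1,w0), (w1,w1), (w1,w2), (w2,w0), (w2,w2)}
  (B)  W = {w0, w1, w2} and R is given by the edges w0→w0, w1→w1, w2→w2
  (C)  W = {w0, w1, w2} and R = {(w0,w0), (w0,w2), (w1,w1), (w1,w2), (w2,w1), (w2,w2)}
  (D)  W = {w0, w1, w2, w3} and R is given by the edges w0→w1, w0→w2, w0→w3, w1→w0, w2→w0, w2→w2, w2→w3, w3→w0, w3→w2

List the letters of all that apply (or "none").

A, C, D

The schema Lq ⊃ LLq is axiom 4; it is valid on a frame iff R is transitive.
(A) R is not transitive (w2 R w0 and w0 R w1 but not w2 R w1), so the schema fails here.
(B) R is transitive (R is closed under composition), so the schema is valid here.
(C) R is not transitive (w0 R w2 and w2 R w1 but not w0 R w1), so the schema fails here.
(D) R is not transitive (w0 R w1 and w1 R w0 but not w0 R w0), so the schema fails here.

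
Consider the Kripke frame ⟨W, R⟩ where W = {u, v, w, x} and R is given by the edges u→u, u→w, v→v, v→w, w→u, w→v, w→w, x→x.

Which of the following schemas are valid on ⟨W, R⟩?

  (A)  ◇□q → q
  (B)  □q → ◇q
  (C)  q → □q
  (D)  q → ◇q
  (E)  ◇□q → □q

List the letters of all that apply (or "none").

A, B, D

R is reflexive: each world relates to itself.
R is symmetric: every R-edge is matched by its reverse.
R is not euclidean: w R u and w R v but not u R v.
R is serial: every world has an R-successor.
R is not a subset of the identity: u R w with u ≠ w.
(A) the dual of axiom B: valid iff R is symmetric. R is symmetric — valid.
(B) □q → ◇q (axiom D) characterises the serial frames. R is serial — valid.
(C) q → □q is valid only on frames where every R-edge is a self-loop. Here R ⊄ identity — not valid.
(D) q → ◇q is the dual of axiom T, which corresponds to reflexivity. R is reflexive — valid.
(E) ◇□q → □q (the dual of axiom 5) characterises the euclidean frames. R is not euclidean — not valid.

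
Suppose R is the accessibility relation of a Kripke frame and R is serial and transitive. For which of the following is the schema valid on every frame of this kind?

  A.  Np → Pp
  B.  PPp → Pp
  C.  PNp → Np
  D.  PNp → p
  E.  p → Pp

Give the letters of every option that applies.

(A) Np → Pp (axiom D) characterises the serial frames. Every such R is serial — valid.
(B) PPp → Pp is the dual of axiom 4, which corresponds to transitivity. Every such R is transitive — valid.
(C) PNp → Np (the dual of axiom 5) characterises the euclidean frames. Such an R need not be euclidean — not valid.
(D) the dual of axiom B: valid iff R is symmetric. Such an R need not be symmetric — not valid.
(E) p → Pp (the dual of axiom T) characterises the reflexive frames. Such an R need not be reflexive — not valid.

A, B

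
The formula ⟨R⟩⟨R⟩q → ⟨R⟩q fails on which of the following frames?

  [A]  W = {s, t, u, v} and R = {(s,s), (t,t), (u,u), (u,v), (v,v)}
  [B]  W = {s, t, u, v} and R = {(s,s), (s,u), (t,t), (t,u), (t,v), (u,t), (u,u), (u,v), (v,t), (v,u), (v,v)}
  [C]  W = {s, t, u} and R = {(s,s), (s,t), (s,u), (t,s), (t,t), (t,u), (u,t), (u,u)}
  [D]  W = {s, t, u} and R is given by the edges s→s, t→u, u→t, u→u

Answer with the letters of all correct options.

The schema ⟨R⟩⟨R⟩q → ⟨R⟩q is the dual of axiom 4; it is valid on a frame iff R is transitive.
(A) R is transitive (R is closed under composition), so the schema is valid here.
(B) R is not transitive (s R u and u R t but not s R t), so the schema fails here.
(C) R is not transitive (u R t and t R s but not u R s), so the schema fails here.
(D) R is not transitive (t R u and u R t but not t R t), so the schema fails here.

B, C, D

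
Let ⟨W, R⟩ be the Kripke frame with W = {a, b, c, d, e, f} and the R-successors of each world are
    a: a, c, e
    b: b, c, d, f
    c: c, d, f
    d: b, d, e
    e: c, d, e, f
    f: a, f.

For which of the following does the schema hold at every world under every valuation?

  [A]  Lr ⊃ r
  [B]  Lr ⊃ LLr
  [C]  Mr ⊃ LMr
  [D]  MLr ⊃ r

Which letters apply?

A

R is reflexive: each world relates to itself.
R is not symmetric: a R c but not c R a.
R is not transitive: a R c and c R d but not a R d.
R is not euclidean: a R c and a R a but not c R a.
(A) Lr ⊃ r (axiom T) characterises the reflexive frames. R is reflexive — valid.
(B) Lr ⊃ LLr (axiom 4) characterises the transitive frames. R is not transitive — not valid.
(C) axiom 5: valid iff R is euclidean. R is not euclidean — not valid.
(D) the dual of axiom B: valid iff R is symmetric. R is not symmetric — not valid.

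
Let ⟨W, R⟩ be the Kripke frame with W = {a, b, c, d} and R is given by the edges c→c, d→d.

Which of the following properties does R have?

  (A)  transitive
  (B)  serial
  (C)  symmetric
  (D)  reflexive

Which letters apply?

A, C

(A) transitive: R is closed under composition.
(B) not serial: a has no R-successor.
(C) symmetric: every R-edge is matched by its reverse.
(D) not reflexive: not a R a.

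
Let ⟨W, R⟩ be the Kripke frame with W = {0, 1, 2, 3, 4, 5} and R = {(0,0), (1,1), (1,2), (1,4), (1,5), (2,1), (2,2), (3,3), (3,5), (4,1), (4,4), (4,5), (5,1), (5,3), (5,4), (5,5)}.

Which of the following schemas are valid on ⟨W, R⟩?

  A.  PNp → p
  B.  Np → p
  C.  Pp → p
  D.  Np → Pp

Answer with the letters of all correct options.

A, B, D

R is reflexive: each world relates to itself.
R is symmetric: every R-edge is matched by its reverse.
R is serial: every world has an R-successor.
R is not a subset of the identity: 1 R 2 with 1 ≠ 2.
(A) PNp → p is the dual of axiom B, which corresponds to symmetry. R is symmetric — valid.
(B) Np → p (axiom T) characterises the reflexive frames. R is reflexive — valid.
(C) Pp → p is the converse of T; it holds exactly when R ⊆ identity. Here R ⊄ identity — not valid.
(D) axiom D: valid iff R is serial. R is serial — valid.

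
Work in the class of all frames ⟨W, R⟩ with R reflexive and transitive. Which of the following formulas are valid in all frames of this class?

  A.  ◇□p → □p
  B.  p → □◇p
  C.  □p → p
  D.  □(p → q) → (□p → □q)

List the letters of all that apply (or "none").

C, D

Reflexive relations are serial.
(A) the dual of axiom 5: valid iff R is euclidean. Such an R need not be euclidean — not valid.
(B) p → □◇p (axiom B) characterises the symmetric frames. Such an R need not be symmetric — not valid.
(C) □p → p is axiom T, which corresponds to reflexivity. Every such R is reflexive — valid.
(D) this is just K, valid on every normal frame.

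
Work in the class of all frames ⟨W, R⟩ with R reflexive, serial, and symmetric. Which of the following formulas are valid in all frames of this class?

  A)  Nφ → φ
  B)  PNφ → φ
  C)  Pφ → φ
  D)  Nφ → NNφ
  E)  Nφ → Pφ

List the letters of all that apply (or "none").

A, B, E

(A) Nφ → φ is axiom T, which corresponds to reflexivity. Every such R is reflexive — valid.
(B) PNφ → φ (the dual of axiom B) characterises the symmetric frames. Every such R is symmetric — valid.
(C) Pφ → φ is the converse of T; it holds exactly when R ⊆ identity. Such an R need not be a subset of the identity — not valid.
(D) Nφ → NNφ is axiom 4, which corresponds to transitivity. Such an R need not be transitive — not valid.
(E) axiom D: valid iff R is serial. Every such R is serial — valid.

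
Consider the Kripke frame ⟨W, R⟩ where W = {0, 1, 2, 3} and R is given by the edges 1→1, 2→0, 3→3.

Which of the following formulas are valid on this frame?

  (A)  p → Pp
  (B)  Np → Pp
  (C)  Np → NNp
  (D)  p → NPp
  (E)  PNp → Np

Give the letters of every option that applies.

C

R is not reflexive: not 0 R 0.
R is not symmetric: 2 R 0 but not 0 R 2.
R is transitive: R is closed under composition.
R is not euclidean: 2 R 0 and 2 R 0 but not 0 R 0.
R is not serial: 0 has no R-successor.
(A) p → Pp (the dual of axiom T) characterises the reflexive frames. R is not reflexive — not valid.
(B) Np → Pp (axiom D) characterises the serial frames. R is not serial — not valid.
(C) Np → NNp is axiom 4; it is valid on a frame exactly when R is transitive. R is transitive, so valid.
(D) p → NPp is axiom B, which corresponds to symmetry. R is not symmetric — not valid.
(E) the dual of axiom 5: valid iff R is euclidean. R is not euclidean — not valid.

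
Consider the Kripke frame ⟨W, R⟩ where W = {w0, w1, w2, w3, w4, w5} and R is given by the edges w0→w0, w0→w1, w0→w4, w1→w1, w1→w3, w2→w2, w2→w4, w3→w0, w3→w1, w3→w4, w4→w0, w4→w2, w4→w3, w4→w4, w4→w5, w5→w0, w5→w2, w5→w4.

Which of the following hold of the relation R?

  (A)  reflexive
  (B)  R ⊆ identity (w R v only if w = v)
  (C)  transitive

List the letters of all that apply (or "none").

(A) not reflexive: not w3 R w3.
(B) not ⊆ identity: w0 R w1 with w0 ≠ w1.
(C) not transitive: w0 R w1 and w1 R w3 but not w0 R w3.

none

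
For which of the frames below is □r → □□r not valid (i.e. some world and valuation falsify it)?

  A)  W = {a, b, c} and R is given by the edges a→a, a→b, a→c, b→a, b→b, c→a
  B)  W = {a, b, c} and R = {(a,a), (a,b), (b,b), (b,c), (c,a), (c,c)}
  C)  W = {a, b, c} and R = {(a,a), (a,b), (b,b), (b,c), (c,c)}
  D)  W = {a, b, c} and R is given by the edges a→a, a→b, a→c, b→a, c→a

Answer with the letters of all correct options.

A, B, C, D

The schema □r → □□r is axiom 4; it is valid on a frame iff R is transitive.
(A) R is not transitive (b R a and a R c but not b R c), so the schema fails here.
(B) R is not transitive (a R b and b R c but not a R c), so the schema fails here.
(C) R is not transitive (a R b and b R c but not a R c), so the schema fails here.
(D) R is not transitive (b R a and a R b but not b R b), so the schema fails here.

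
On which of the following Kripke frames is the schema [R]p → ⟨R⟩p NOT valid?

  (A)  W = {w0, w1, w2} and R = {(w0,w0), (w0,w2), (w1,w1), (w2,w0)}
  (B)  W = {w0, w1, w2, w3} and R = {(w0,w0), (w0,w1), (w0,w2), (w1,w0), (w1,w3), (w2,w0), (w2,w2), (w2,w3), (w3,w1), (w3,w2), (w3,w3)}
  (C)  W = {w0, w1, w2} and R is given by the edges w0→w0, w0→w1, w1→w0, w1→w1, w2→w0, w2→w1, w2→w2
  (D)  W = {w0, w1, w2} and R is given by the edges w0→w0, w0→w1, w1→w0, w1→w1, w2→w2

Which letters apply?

The schema [R]p → ⟨R⟩p is axiom D; it is valid on a frame iff R is serial.
(A) R is serial (every world has an R-successor), so the schema is valid here.
(B) R is serial (every world has an R-successor), so the schema is valid here.
(C) R is serial (every world has an R-successor), so the schema is valid here.
(D) R is serial (every world has an R-successor), so the schema is valid here.

none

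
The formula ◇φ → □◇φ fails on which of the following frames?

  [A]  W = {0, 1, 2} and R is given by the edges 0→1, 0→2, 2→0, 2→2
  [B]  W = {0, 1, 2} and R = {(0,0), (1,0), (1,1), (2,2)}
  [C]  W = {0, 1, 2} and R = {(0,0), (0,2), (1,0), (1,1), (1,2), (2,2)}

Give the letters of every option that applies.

The schema ◇φ → □◇φ is axiom 5; it is valid on a frame iff R is euclidean.
(A) R is not euclidean (0 R 1 and 0 R 2 but not 1 R 2), so the schema fails here.
(B) R is not euclidean (1 R 0 and 1 R 1 but not 0 R 1), so the schema fails here.
(C) R is not euclidean (0 R 2 and 0 R 0 but not 2 R 0), so the schema fails here.

A, B, C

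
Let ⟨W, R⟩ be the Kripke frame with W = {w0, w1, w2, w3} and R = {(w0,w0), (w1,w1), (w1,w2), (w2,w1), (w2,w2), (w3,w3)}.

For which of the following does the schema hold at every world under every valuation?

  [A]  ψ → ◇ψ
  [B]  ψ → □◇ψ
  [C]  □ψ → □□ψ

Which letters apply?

R is reflexive: each world relates to itself.
R is symmetric: every R-edge is matched by its reverse.
R is transitive: R is closed under composition.
(A) ψ → ◇ψ is the dual of axiom T, which corresponds to reflexivity. R is reflexive — valid.
(B) axiom B: valid iff R is symmetric. R is symmetric — valid.
(C) □ψ → □□ψ (axiom 4) characterises the transitive frames. R is transitive — valid.

A, B, C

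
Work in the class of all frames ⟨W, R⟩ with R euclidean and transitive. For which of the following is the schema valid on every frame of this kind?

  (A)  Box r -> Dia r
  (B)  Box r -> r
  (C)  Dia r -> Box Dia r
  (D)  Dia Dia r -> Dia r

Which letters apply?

C, D

(A) Box r -> Dia r (axiom D) characterises the serial frames. Such an R need not be serial — not valid.
(B) Box r -> r is axiom T, which corresponds to reflexivity. Such an R need not be reflexive — not valid.
(C) axiom 5: valid iff R is euclidean. Every such R is euclidean — valid.
(D) Dia Dia r -> Dia r (the dual of axiom 4) characterises the transitive frames. Every such R is transitive — valid.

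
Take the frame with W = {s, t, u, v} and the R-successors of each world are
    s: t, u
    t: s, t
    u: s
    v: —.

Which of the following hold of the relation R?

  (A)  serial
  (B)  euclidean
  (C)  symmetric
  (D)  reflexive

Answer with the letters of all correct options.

C

(A) not serial: v has no R-successor.
(B) not euclidean: s R t and s R u but not t R u.
(C) symmetric: every R-edge is matched by its reverse.
(D) not reflexive: not s R s.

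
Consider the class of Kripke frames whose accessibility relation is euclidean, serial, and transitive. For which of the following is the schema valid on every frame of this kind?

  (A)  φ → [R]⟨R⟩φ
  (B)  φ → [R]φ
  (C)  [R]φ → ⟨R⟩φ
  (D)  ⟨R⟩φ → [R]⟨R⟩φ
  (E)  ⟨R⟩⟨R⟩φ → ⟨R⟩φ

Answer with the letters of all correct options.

(A) φ → [R]⟨R⟩φ is axiom B; it is valid on a frame exactly when R is symmetric. Such an R need not be symmetric, so not valid.
(B) φ → [R]φ (equivalent to ◇p→p) corresponds to R being a subset of the identity. Such an R need not be a subset of the identity, so not valid.
(C) [R]φ → ⟨R⟩φ is axiom D; it is valid on a frame exactly when R is serial. Every such R is serial, so valid.
(D) axiom 5: valid iff R is euclidean. Every such R is euclidean — valid.
(E) ⟨R⟩⟨R⟩φ → ⟨R⟩φ (the dual of axiom 4) characterises the transitive frames. Every such R is transitive — valid.

C, D, E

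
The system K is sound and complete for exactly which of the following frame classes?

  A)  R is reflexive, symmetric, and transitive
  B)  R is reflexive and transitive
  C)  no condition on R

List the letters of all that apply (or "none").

(A) this class determines S5, not K.
(B) this class determines S4, not K.
(C) K is sound and complete for exactly this class.

C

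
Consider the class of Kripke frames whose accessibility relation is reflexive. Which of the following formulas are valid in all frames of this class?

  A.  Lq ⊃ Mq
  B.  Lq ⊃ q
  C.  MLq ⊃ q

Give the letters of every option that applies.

A reflexive relation is serial.
(A) Lq ⊃ Mq is axiom D; it is valid on a frame exactly when R is serial. Every such R is serial, so valid.
(B) Lq ⊃ q is axiom T, which corresponds to reflexivity. Every such R is reflexive — valid.
(C) MLq ⊃ q is the dual of axiom B; it is valid on a frame exactly when R is symmetric. Such an R need not be symmetric, so not valid.

A, B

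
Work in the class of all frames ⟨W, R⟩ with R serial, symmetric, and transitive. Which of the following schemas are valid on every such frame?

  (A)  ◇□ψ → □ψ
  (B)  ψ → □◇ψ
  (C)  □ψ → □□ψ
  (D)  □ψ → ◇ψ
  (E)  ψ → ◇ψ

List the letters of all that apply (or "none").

A, B, C, D, E

A serial symmetric transitive relation is reflexive (take any v with uRv; symmetry gives vRu and transitivity gives uRu), hence an equivalence relation.
(A) ◇□ψ → □ψ is the dual of axiom 5, which corresponds to the euclidean property. Every such R is euclidean — valid.
(B) ψ → □◇ψ (axiom B) characterises the symmetric frames. Every such R is symmetric — valid.
(C) □ψ → □□ψ is axiom 4, which corresponds to transitivity. Every such R is transitive — valid.
(D) □ψ → ◇ψ is axiom D; it is valid on a frame exactly when R is serial. Every such R is serial, so valid.
(E) ψ → ◇ψ (the dual of axiom T) characterises the reflexive frames. Every such R is reflexive — valid.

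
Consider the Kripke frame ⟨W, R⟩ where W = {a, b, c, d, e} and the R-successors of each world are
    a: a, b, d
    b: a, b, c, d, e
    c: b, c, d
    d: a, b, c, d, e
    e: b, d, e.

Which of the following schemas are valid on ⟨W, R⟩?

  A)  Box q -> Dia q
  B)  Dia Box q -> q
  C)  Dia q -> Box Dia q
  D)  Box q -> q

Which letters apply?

A, B, D

R is reflexive: each world relates to itself.
R is symmetric: every R-edge is matched by its reverse.
R is not euclidean: b R a and b R c but not a R c.
R is serial: every world has an R-successor.
(A) axiom D: valid iff R is serial. R is serial — valid.
(B) Dia Box q -> q (the dual of axiom B) characterises the symmetric frames. R is symmetric — valid.
(C) Dia q -> Box Dia q (axiom 5) characterises the euclidean frames. R is not euclidean — not valid.
(D) Box q -> q (axiom T) characterises the reflexive frames. R is reflexive — valid.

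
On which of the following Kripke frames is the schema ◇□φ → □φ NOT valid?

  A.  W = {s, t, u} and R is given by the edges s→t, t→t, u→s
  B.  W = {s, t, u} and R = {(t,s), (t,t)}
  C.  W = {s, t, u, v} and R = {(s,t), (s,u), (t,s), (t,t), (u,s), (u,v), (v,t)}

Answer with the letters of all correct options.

The schema ◇□φ → □φ is the dual of axiom 5; it is valid on a frame iff R is euclidean.
(A) R is not euclidean (u R s and u R s but not s R s), so the schema fails here.
(B) R is not euclidean (t R s and t R t but not s R t), so the schema fails here.
(C) R is not euclidean (s R t and s R u but not t R u), so the schema fails here.

A, B, C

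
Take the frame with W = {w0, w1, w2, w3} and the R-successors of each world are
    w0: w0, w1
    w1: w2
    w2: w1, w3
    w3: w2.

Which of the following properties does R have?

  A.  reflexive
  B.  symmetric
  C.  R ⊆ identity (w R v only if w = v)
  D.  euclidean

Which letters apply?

(A) not reflexive: not w1 R w1.
(B) not symmetric: w0 R w1 but not w1 R w0.
(C) not ⊆ identity: w0 R w1 with w0 ≠ w1.
(D) not euclidean: w0 R w1 and w0 R w0 but not w1 R w0.

none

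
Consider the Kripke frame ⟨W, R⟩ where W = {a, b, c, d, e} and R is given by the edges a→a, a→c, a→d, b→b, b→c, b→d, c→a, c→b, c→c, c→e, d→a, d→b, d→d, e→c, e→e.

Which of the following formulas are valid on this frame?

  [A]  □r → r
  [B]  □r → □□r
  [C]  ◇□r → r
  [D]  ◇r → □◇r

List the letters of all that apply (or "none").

R is reflexive: each world relates to itself.
R is symmetric: every R-edge is matched by its reverse.
R is not transitive: a R c and c R b but not a R b.
R is not euclidean: a R c and a R d but not c R d.
(A) □r → r (axiom T) characterises the reflexive frames. R is reflexive — valid.
(B) □r → □□r is axiom 4; it is valid on a frame exactly when R is transitive. R is not transitive, so not valid.
(C) ◇□r → r is the dual of axiom B; it is valid on a frame exactly when R is symmetric. R is symmetric, so valid.
(D) axiom 5: valid iff R is euclidean. R is not euclidean — not valid.

A, C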